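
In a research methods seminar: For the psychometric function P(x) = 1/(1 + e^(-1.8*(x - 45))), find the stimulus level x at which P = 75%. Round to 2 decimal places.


At P = 0.75: 0.75 = 1/(1 + e^(-k*(x-x0)))
Solving: e^(-k*(x-x0)) = 1/3
x = x0 + ln(3)/k
ln(3) = 1.0986
x = 45 + 1.0986/1.8
= 45 + 0.6103
= 45.61


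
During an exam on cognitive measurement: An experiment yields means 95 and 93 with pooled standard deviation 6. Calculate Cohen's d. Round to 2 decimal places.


Cohen's d = (M1 - M2) / S_pooled
= (95 - 93) / 6
= 2 / 6
= 0.33


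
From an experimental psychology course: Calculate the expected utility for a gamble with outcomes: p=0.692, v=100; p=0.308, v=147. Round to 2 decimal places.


EU = sum(p_i * v_i)
0.692 * 100 = 69.2
0.308 * 147 = 45.276
EU = 69.2 + 45.276
= 114.48


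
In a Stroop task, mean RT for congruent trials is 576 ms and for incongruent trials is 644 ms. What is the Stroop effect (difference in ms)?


Stroop effect = RT(incongruent) - RT(congruent)
= 644 - 576
= 68 ms


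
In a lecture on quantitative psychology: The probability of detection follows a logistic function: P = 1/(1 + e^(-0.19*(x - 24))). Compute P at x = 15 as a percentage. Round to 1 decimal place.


P(x) = 1/(1 + e^(-0.19*(15 - 24)))
Exponent = -0.19 * -9 = 1.71
e^(1.71) = 5.528961
P = 1/(1 + 5.528961) = 0.153164
Percentage = 15.3


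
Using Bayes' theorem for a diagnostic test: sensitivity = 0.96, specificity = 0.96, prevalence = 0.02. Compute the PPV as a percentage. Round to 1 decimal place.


PPV = (sens * prev) / (sens * prev + (1-spec) * (1-prev))
Numerator = 0.96 * 0.02 = 0.0192
P(positive and no disease) = (1 - spec) * (1 - prev) = (1 - 0.96) * (1 - 0.02) = 0.0392
Denominator = 0.0192 + 0.0392 = 0.0584
PPV = 0.0192 / 0.0584 = 0.328767
As percentage = 32.9


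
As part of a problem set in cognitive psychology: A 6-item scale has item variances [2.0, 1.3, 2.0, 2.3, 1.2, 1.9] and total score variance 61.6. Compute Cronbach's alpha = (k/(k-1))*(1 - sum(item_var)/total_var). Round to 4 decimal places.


alpha = (k/(k-1)) * (1 - sum(s_i^2)/s_total^2)
sum(item variances) = 10.7
k/(k-1) = 6/5 = 1.2
1 - 10.7/61.6 = 1 - 0.173701 = 0.826299
alpha = 1.2 * 0.826299
= 0.9916


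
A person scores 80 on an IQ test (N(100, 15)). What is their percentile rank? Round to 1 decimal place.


z = (IQ - mean) / SD
z = (80 - 100) / 15 = -1.3333
Percentile = Phi(-1.3333) * 100
Phi(-1.3333) = 0.091217
= 9.1


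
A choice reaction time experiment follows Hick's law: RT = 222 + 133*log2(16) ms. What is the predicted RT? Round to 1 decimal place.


RT = 222 + 133 * log2(16)
log2(16) = 4.0
RT = 222 + 133 * 4.0
= 222 + 532.0
= 754.0 ms


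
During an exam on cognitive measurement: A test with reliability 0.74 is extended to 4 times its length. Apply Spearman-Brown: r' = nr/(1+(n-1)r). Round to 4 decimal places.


r_new = n*r / (1 + (n-1)*r)
Numerator = 4 * 0.74 = 2.96
Denominator = 1 + 3 * 0.74 = 3.22
r_new = 2.96 / 3.22
= 0.9193


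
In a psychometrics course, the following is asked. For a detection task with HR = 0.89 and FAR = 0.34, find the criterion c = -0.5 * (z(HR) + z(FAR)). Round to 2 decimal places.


c = -0.5 * (z(HR) + z(FAR))
z(0.89) = 1.2265
z(0.34) = -0.4125
c = -0.5 * (1.2265 + -0.4125)
= -0.5 * 0.814
= -0.41


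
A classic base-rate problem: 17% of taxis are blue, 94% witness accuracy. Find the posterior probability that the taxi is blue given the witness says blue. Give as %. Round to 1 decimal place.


P(blue | says blue) = P(says blue | blue)*P(blue) / [P(says blue | blue)*P(blue) + P(says blue | not blue)*P(not blue)]
Numerator = 0.94 * 0.17 = 0.1598
False identification = 0.06 * 0.83 = 0.0498
P = 0.1598 / (0.1598 + 0.0498)
= 0.1598 / 0.2096
As percentage = 76.2


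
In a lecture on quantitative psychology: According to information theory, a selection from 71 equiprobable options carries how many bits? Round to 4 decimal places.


H = log2(n)
H = log2(71)
= 6.1497


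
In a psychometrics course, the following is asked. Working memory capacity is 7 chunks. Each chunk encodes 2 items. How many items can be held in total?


Total items = chunks * items_per_chunk
= 7 * 2
= 14


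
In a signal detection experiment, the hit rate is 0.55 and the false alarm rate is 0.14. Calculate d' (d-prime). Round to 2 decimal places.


d' = z(HR) - z(FAR)
z(0.55) = 0.1257
z(0.14) = -1.0803
d' = 0.1257 - -1.0803
= 1.21


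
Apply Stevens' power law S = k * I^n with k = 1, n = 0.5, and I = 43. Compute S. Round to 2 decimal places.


S = 1 * 43^0.5
43^0.5 = 6.5574
S = 1 * 6.5574
= 6.56


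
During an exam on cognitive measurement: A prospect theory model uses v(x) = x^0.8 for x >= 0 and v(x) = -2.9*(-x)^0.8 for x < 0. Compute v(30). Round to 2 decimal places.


Since x = 30 >= 0, use v(x) = x^0.8
30^0.8 = 15.1949
v(30) = 15.19


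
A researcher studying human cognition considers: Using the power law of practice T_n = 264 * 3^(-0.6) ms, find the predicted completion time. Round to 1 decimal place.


T_n = 264 * 3^(-0.6)
3^(-0.6) = 0.517282
T_n = 264 * 0.517282
= 136.6 ms


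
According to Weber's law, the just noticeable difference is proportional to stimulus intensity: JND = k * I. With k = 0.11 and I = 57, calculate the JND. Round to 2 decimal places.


JND = k * I
JND = 0.11 * 57
= 6.27


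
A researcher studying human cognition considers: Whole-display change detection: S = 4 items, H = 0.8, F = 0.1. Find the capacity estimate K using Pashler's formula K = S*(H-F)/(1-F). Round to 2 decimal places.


K = S * (H - F) / (1 - F)
H - F = 0.7
1 - F = 0.9
K = 4 * 0.7 / 0.9
= 3.11


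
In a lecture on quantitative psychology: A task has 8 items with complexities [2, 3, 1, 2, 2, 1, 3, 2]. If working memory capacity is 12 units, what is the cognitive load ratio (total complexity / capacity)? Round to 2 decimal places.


Total complexity = 2 + 3 + 1 + 2 + 2 + 1 + 3 + 2 = 16
Load = total / capacity = 16 / 12
= 1.33


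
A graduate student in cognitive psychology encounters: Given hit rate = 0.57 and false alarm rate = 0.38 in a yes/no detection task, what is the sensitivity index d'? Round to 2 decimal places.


d' = z(HR) - z(FAR)
z(0.57) = 0.1764
z(0.38) = -0.3055
d' = 0.1764 - -0.3055
= 0.48


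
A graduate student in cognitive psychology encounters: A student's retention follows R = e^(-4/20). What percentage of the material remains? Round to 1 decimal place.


R = e^(-t/S)
-t/S = -4/20 = -0.2
R = e^(-0.2) = 0.818731
Percentage = 0.818731 * 100
= 81.9


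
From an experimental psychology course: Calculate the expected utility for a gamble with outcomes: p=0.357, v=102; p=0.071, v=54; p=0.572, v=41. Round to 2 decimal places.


EU = sum(p_i * v_i)
0.357 * 102 = 36.414
0.071 * 54 = 3.834
0.572 * 41 = 23.452
EU = 36.414 + 3.834 + 23.452
= 63.70


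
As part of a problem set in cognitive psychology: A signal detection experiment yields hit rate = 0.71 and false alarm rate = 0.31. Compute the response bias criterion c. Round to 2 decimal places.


c = -0.5 * (z(HR) + z(FAR))
z(0.71) = 0.5534
z(0.31) = -0.4959
c = -0.5 * (0.5534 + -0.4959)
= -0.5 * 0.0575
= -0.03


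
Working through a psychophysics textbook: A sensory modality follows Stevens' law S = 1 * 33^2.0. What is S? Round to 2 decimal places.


S = 1 * 33^2.0
33^2.0 = 1089.0
S = 1 * 1089.0
= 1089.00


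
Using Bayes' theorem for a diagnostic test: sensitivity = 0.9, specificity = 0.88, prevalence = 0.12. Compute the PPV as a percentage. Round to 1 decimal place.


PPV = (sens * prev) / (sens * prev + (1-spec) * (1-prev))
Numerator = 0.9 * 0.12 = 0.108
P(positive and no disease) = (1 - spec) * (1 - prev) = (1 - 0.88) * (1 - 0.12) = 0.1056
Denominator = 0.108 + 0.1056 = 0.2136
PPV = 0.108 / 0.2136 = 0.505618
As percentage = 50.6


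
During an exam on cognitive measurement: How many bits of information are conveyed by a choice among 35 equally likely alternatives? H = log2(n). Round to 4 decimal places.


H = log2(n)
H = log2(35)
= 5.1293


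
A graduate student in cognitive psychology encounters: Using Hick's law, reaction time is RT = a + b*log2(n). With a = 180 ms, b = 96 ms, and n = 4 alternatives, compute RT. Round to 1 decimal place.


RT = 180 + 96 * log2(4)
log2(4) = 2.0
RT = 180 + 96 * 2.0
= 180 + 192.0
= 372.0 ms


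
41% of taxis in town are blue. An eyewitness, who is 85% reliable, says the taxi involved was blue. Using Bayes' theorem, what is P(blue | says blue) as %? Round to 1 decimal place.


P(blue | says blue) = P(says blue | blue)*P(blue) / [P(says blue | blue)*P(blue) + P(says blue | not blue)*P(not blue)]
Numerator = 0.85 * 0.41 = 0.3485
False identification = 0.15 * 0.59 = 0.0885
P = 0.3485 / (0.3485 + 0.0885)
= 0.3485 / 0.437
As percentage = 79.7


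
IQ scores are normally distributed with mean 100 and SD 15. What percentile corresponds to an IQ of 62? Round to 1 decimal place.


z = (IQ - mean) / SD
z = (62 - 100) / 15 = -2.5333
Percentile = Phi(-2.5333) * 100
Phi(-2.5333) = 0.00565
= 0.6


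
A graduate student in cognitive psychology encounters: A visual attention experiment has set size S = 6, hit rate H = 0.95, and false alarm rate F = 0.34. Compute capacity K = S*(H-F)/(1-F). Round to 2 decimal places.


K = S * (H - F) / (1 - F)
H - F = 0.61
1 - F = 0.66
K = 6 * 0.61 / 0.66
= 5.55


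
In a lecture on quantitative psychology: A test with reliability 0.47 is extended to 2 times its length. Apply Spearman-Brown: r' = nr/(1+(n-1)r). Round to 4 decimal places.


r_new = n*r / (1 + (n-1)*r)
Numerator = 2 * 0.47 = 0.94
Denominator = 1 + 1 * 0.47 = 1.47
r_new = 0.94 / 1.47
= 0.6395


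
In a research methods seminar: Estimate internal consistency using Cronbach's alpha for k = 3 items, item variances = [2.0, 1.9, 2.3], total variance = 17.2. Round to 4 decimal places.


alpha = (k/(k-1)) * (1 - sum(s_i^2)/s_total^2)
sum(item variances) = 6.2
k/(k-1) = 3/2 = 1.5
1 - 6.2/17.2 = 1 - 0.360465 = 0.639535
alpha = 1.5 * 0.639535
= 0.9593


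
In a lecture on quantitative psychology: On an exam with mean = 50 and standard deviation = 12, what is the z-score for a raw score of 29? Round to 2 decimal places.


z = (X - mu) / sigma
= (29 - 50) / 12
= -21 / 12
= -1.75


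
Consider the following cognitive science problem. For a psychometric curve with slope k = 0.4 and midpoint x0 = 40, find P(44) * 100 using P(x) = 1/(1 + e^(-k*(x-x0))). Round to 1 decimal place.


P(x) = 1/(1 + e^(-0.4*(44 - 40)))
Exponent = -0.4 * 4 = -1.6
e^(-1.6) = 0.201897
P = 1/(1 + 0.201897) = 0.832018
Percentage = 83.2


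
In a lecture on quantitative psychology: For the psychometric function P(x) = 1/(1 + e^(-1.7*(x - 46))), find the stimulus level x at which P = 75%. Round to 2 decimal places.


At P = 0.75: 0.75 = 1/(1 + e^(-k*(x-x0)))
Solving: e^(-k*(x-x0)) = 1/3
x = x0 + ln(3)/k
ln(3) = 1.0986
x = 46 + 1.0986/1.7
= 46 + 0.6462
= 46.65


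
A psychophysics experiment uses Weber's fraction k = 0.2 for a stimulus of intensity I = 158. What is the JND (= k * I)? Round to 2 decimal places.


JND = k * I
JND = 0.2 * 158
= 31.60


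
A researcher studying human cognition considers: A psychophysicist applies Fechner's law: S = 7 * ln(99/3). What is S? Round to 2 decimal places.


S = 7 * ln(99/3)
I/I0 = 33.0
ln(33.0) = 3.4965
S = 7 * 3.4965
= 24.48


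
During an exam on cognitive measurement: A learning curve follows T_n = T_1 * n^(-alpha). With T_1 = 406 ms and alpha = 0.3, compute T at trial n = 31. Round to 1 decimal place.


T_n = 406 * 31^(-0.3)
31^(-0.3) = 0.356937
T_n = 406 * 0.356937
= 144.9 ms


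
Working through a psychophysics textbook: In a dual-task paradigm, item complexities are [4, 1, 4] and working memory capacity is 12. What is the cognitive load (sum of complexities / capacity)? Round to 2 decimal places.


Total complexity = 4 + 1 + 4 = 9
Load = total / capacity = 9 / 12
= 0.75


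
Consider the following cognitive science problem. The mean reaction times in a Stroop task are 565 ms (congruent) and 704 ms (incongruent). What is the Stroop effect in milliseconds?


Stroop effect = RT(incongruent) - RT(congruent)
= 704 - 565
= 139 ms


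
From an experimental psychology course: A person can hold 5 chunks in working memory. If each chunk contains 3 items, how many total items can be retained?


Total items = chunks * items_per_chunk
= 5 * 3
= 15


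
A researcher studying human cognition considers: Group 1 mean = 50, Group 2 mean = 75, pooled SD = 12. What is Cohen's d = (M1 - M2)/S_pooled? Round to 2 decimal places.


Cohen's d = (M1 - M2) / S_pooled
= (50 - 75) / 12
= -25 / 12
= -2.08


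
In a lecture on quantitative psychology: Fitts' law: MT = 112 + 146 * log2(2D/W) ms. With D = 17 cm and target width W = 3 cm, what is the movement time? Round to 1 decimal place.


MT = 112 + 146 * log2(2*17/3)
2D/W = 11.333333
log2(11.333333) = 3.5025
MT = 112 + 146 * 3.5025
= 623.4 ms


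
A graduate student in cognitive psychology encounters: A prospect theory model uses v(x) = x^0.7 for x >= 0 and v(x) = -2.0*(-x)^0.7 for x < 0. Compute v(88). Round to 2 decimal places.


Since x = 88 >= 0, use v(x) = x^0.7
88^0.7 = 22.9688
v(88) = 22.97


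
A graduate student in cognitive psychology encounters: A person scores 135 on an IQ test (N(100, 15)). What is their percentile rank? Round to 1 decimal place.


z = (IQ - mean) / SD
z = (135 - 100) / 15 = 2.3333
Percentile = Phi(2.3333) * 100
Phi(2.3333) = 0.990184
= 99.0


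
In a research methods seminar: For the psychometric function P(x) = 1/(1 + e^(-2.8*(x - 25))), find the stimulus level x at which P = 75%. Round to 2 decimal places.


At P = 0.75: 0.75 = 1/(1 + e^(-k*(x-x0)))
Solving: e^(-k*(x-x0)) = 1/3
x = x0 + ln(3)/k
ln(3) = 1.0986
x = 25 + 1.0986/2.8
= 25 + 0.3924
= 25.39


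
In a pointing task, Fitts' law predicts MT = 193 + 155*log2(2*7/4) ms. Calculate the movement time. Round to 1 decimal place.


MT = 193 + 155 * log2(2*7/4)
2D/W = 3.5
log2(3.5) = 1.8074
MT = 193 + 155 * 1.8074
= 473.1 ms


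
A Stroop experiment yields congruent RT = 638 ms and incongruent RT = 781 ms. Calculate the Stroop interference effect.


Stroop effect = RT(incongruent) - RT(congruent)
= 781 - 638
= 143 ms


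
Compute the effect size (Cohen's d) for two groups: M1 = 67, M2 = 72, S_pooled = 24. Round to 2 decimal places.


Cohen's d = (M1 - M2) / S_pooled
= (67 - 72) / 24
= -5 / 24
= -0.21


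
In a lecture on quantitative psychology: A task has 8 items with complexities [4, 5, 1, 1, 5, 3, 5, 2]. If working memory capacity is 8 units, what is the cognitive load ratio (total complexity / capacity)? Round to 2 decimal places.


Total complexity = 4 + 5 + 1 + 1 + 5 + 3 + 5 + 2 = 26
Load = total / capacity = 26 / 8
= 3.25


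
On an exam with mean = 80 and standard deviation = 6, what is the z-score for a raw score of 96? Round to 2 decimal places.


z = (X - mu) / sigma
= (96 - 80) / 6
= 16 / 6
= 2.67


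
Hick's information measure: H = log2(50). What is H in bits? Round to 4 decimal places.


H = log2(n)
H = log2(50)
= 5.6439


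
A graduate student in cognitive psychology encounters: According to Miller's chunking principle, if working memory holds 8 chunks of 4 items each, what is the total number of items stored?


Total items = chunks * items_per_chunk
= 8 * 4
= 32


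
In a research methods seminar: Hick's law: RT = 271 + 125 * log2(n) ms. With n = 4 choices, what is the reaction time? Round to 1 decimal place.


RT = 271 + 125 * log2(4)
log2(4) = 2.0
RT = 271 + 125 * 2.0
= 271 + 250.0
= 521.0 ms


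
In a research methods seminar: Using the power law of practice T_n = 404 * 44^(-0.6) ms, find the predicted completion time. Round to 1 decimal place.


T_n = 404 * 44^(-0.6)
44^(-0.6) = 0.103259
T_n = 404 * 0.103259
= 41.7 ms


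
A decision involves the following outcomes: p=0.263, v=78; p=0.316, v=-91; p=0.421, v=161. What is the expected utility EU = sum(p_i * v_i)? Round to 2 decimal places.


EU = sum(p_i * v_i)
0.263 * 78 = 20.514
0.316 * -91 = -28.756
0.421 * 161 = 67.781
EU = 20.514 + -28.756 + 67.781
= 59.54


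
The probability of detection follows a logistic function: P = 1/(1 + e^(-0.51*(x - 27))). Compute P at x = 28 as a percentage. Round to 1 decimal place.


P(x) = 1/(1 + e^(-0.51*(28 - 27)))
Exponent = -0.51 * 1 = -0.51
e^(-0.51) = 0.600496
P = 1/(1 + 0.600496) = 0.624806
Percentage = 62.5


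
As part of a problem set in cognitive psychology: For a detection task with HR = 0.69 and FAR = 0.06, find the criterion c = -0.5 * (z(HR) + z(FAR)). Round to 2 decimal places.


c = -0.5 * (z(HR) + z(FAR))
z(0.69) = 0.4959
z(0.06) = -1.5548
c = -0.5 * (0.4959 + -1.5548)
= -0.5 * -1.0589
= 0.53


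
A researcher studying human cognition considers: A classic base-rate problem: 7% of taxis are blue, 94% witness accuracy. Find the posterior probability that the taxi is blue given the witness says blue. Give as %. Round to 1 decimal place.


P(blue | says blue) = P(says blue | blue)*P(blue) / [P(says blue | blue)*P(blue) + P(says blue | not blue)*P(not blue)]
Numerator = 0.94 * 0.07 = 0.0658
False identification = 0.06 * 0.93 = 0.0558
P = 0.0658 / (0.0658 + 0.0558)
= 0.0658 / 0.1216
As percentage = 54.1


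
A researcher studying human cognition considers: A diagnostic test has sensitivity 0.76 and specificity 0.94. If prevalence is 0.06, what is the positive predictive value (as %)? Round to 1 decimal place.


PPV = (sens * prev) / (sens * prev + (1-spec) * (1-prev))
Numerator = 0.76 * 0.06 = 0.0456
P(positive and no disease) = (1 - spec) * (1 - prev) = (1 - 0.94) * (1 - 0.06) = 0.0564
Denominator = 0.0456 + 0.0564 = 0.102
PPV = 0.0456 / 0.102 = 0.447059
As percentage = 44.7


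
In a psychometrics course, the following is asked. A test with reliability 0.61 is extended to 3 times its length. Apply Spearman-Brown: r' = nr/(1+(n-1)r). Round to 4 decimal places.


r_new = n*r / (1 + (n-1)*r)
Numerator = 3 * 0.61 = 1.83
Denominator = 1 + 2 * 0.61 = 2.22
r_new = 1.83 / 2.22
= 0.8243


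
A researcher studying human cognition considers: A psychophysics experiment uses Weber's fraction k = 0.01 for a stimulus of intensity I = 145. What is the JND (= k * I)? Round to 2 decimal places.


JND = k * I
JND = 0.01 * 145
= 1.45


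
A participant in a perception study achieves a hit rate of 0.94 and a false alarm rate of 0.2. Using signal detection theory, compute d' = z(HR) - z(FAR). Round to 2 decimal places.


d' = z(HR) - z(FAR)
z(0.94) = 1.5548
z(0.2) = -0.8416
d' = 1.5548 - -0.8416
= 2.40


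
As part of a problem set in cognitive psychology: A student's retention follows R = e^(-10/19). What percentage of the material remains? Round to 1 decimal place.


R = e^(-t/S)
-t/S = -10/19 = -0.526316
R = e^(-0.526316) = 0.590777
Percentage = 0.590777 * 100
= 59.1


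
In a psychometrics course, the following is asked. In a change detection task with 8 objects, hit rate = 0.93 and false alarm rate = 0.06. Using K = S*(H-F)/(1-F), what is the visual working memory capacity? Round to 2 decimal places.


K = S * (H - F) / (1 - F)
H - F = 0.87
1 - F = 0.94
K = 8 * 0.87 / 0.94
= 7.40


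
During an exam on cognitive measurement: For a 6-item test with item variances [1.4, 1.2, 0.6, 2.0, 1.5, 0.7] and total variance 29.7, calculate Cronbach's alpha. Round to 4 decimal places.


alpha = (k/(k-1)) * (1 - sum(s_i^2)/s_total^2)
sum(item variances) = 7.4
k/(k-1) = 6/5 = 1.2
1 - 7.4/29.7 = 1 - 0.249158 = 0.750842
alpha = 1.2 * 0.750842
= 0.9010


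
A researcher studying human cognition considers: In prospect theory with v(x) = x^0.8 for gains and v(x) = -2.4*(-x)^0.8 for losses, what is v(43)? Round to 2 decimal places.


Since x = 43 >= 0, use v(x) = x^0.8
43^0.8 = 20.2663
v(43) = 20.27


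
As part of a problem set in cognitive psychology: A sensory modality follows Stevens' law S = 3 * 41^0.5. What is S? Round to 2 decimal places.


S = 3 * 41^0.5
41^0.5 = 6.4031
S = 3 * 6.4031
= 19.21


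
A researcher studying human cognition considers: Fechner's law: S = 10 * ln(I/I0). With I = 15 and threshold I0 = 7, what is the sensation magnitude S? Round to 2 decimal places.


S = 10 * ln(15/7)
I/I0 = 2.142857
ln(2.142857) = 0.7621
S = 10 * 0.7621
= 7.62


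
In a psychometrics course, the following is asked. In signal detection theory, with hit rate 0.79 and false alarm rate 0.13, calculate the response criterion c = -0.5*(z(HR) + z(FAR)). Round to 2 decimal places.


c = -0.5 * (z(HR) + z(FAR))
z(0.79) = 0.8064
z(0.13) = -1.1264
c = -0.5 * (0.8064 + -1.1264)
= -0.5 * -0.32
= 0.16


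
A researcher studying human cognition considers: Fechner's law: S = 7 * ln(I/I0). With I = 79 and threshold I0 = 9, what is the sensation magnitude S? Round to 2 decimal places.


S = 7 * ln(79/9)
I/I0 = 8.777778
ln(8.777778) = 2.1722
S = 7 * 2.1722
= 15.21


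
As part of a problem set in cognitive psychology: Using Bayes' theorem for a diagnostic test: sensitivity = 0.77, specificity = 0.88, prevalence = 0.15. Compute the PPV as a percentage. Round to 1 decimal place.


PPV = (sens * prev) / (sens * prev + (1-spec) * (1-prev))
Numerator = 0.77 * 0.15 = 0.1155
P(positive and no disease) = (1 - spec) * (1 - prev) = (1 - 0.88) * (1 - 0.15) = 0.102
Denominator = 0.1155 + 0.102 = 0.2175
PPV = 0.1155 / 0.2175 = 0.531034
As percentage = 53.1


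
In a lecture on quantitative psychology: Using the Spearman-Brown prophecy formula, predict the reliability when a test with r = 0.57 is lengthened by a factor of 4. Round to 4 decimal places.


r_new = n*r / (1 + (n-1)*r)
Numerator = 4 * 0.57 = 2.28
Denominator = 1 + 3 * 0.57 = 2.71
r_new = 2.28 / 2.71
= 0.8413


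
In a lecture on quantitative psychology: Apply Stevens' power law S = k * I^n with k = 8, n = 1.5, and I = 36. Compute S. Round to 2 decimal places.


S = 8 * 36^1.5
36^1.5 = 216.0
S = 8 * 216.0
= 1728.00


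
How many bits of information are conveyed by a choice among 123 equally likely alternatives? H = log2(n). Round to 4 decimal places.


H = log2(n)
H = log2(123)
= 6.9425


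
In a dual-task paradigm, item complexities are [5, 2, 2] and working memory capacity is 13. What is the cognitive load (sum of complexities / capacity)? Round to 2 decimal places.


Total complexity = 5 + 2 + 2 = 9
Load = total / capacity = 9 / 13
= 0.69


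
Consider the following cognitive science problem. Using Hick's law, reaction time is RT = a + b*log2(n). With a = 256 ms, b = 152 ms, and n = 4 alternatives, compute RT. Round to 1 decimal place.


RT = 256 + 152 * log2(4)
log2(4) = 2.0
RT = 256 + 152 * 2.0
= 256 + 304.0
= 560.0 ms


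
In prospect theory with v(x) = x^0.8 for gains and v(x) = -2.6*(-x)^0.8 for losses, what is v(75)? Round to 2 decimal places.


Since x = 75 >= 0, use v(x) = x^0.8
75^0.8 = 31.6263
v(75) = 31.63


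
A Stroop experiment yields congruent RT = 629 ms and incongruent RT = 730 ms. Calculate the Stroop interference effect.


Stroop effect = RT(incongruent) - RT(congruent)
= 730 - 629
= 101 ms


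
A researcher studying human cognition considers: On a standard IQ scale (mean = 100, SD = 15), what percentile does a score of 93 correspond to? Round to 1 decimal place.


z = (IQ - mean) / SD
z = (93 - 100) / 15 = -0.4667
Percentile = Phi(-0.4667) * 100
Phi(-0.4667) = 0.320357
= 32.0


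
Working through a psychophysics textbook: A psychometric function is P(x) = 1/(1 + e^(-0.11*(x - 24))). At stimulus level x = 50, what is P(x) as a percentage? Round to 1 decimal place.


P(x) = 1/(1 + e^(-0.11*(50 - 24)))
Exponent = -0.11 * 26 = -2.86
e^(-2.86) = 0.057269
P = 1/(1 + 0.057269) = 0.945833
Percentage = 94.6


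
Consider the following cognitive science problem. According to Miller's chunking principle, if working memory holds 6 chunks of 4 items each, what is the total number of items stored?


Total items = chunks * items_per_chunk
= 6 * 4
= 24


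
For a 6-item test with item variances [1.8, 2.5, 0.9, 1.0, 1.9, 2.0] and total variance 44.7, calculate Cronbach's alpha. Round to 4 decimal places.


alpha = (k/(k-1)) * (1 - sum(s_i^2)/s_total^2)
sum(item variances) = 10.1
k/(k-1) = 6/5 = 1.2
1 - 10.1/44.7 = 1 - 0.225951 = 0.774049
alpha = 1.2 * 0.774049
= 0.9289


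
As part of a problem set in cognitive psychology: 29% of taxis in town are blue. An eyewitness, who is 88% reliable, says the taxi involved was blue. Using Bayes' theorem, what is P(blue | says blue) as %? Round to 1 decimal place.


P(blue | says blue) = P(says blue | blue)*P(blue) / [P(says blue | blue)*P(blue) + P(says blue | not blue)*P(not blue)]
Numerator = 0.88 * 0.29 = 0.2552
False identification = 0.12 * 0.71 = 0.0852
P = 0.2552 / (0.2552 + 0.0852)
= 0.2552 / 0.3404
As percentage = 75.0


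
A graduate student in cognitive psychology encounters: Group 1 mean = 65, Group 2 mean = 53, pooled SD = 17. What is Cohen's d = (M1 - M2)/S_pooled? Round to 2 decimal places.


Cohen's d = (M1 - M2) / S_pooled
= (65 - 53) / 17
= 12 / 17
= 0.71


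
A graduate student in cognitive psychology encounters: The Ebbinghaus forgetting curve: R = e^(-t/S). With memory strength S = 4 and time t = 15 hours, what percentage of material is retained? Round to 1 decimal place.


R = e^(-t/S)
-t/S = -15/4 = -3.75
R = e^(-3.75) = 0.023518
Percentage = 0.023518 * 100
= 2.4


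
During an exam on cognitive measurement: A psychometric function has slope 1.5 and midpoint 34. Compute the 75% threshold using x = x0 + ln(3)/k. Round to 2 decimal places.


At P = 0.75: 0.75 = 1/(1 + e^(-k*(x-x0)))
Solving: e^(-k*(x-x0)) = 1/3
x = x0 + ln(3)/k
ln(3) = 1.0986
x = 34 + 1.0986/1.5
= 34 + 0.7324
= 34.73


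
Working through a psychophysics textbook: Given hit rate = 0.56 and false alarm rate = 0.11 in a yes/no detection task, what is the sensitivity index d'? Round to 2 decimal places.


d' = z(HR) - z(FAR)
z(0.56) = 0.151
z(0.11) = -1.2265
d' = 0.151 - -1.2265
= 1.38


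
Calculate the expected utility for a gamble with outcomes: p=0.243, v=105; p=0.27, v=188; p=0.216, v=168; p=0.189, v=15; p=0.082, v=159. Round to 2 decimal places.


EU = sum(p_i * v_i)
0.243 * 105 = 25.515
0.27 * 188 = 50.76
0.216 * 168 = 36.288
0.189 * 15 = 2.835
0.082 * 159 = 13.038
EU = 25.515 + 50.76 + 36.288 + 2.835 + 13.038
= 128.44


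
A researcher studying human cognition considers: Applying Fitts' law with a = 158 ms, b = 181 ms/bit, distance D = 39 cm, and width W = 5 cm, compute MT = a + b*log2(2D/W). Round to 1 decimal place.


MT = 158 + 181 * log2(2*39/5)
2D/W = 15.6
log2(15.6) = 3.9635
MT = 158 + 181 * 3.9635
= 875.4 ms


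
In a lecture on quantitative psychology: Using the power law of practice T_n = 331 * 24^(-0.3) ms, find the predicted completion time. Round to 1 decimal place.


T_n = 331 * 24^(-0.3)
24^(-0.3) = 0.385422
T_n = 331 * 0.385422
= 127.6 ms


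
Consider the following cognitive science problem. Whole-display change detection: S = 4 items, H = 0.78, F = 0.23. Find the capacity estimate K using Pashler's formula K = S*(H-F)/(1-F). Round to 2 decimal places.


K = S * (H - F) / (1 - F)
H - F = 0.55
1 - F = 0.77
K = 4 * 0.55 / 0.77
= 2.86


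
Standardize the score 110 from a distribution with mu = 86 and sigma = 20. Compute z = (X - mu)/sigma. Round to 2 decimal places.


z = (X - mu) / sigma
= (110 - 86) / 20
= 24 / 20
= 1.20


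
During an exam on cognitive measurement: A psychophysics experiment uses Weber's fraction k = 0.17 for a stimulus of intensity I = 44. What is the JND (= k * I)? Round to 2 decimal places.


JND = k * I
JND = 0.17 * 44
= 7.48


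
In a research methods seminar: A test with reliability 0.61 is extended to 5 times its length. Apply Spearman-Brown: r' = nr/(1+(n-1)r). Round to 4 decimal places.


r_new = n*r / (1 + (n-1)*r)
Numerator = 5 * 0.61 = 3.05
Denominator = 1 + 4 * 0.61 = 3.44
r_new = 3.05 / 3.44
= 0.8866


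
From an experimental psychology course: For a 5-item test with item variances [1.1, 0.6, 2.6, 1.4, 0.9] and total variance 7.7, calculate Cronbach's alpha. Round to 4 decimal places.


alpha = (k/(k-1)) * (1 - sum(s_i^2)/s_total^2)
sum(item variances) = 6.6
k/(k-1) = 5/4 = 1.25
1 - 6.6/7.7 = 1 - 0.857143 = 0.142857
alpha = 1.25 * 0.142857
= 0.1786


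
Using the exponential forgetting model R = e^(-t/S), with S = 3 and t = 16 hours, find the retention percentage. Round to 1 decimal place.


R = e^(-t/S)
-t/S = -16/3 = -5.333333
R = e^(-5.333333) = 0.004828
Percentage = 0.004828 * 100
= 0.5


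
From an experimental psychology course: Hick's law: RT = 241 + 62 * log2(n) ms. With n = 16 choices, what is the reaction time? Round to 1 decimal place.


RT = 241 + 62 * log2(16)
log2(16) = 4.0
RT = 241 + 62 * 4.0
= 241 + 248.0
= 489.0 ms


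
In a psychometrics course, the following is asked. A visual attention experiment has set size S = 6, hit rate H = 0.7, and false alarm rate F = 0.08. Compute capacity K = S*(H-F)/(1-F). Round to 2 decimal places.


K = S * (H - F) / (1 - F)
H - F = 0.62
1 - F = 0.92
K = 6 * 0.62 / 0.92
= 4.04


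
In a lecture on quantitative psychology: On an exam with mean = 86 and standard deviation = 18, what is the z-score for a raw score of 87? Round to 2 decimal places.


z = (X - mu) / sigma
= (87 - 86) / 18
= 1 / 18
= 0.06


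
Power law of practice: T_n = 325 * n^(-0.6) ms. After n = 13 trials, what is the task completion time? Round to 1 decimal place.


T_n = 325 * 13^(-0.6)
13^(-0.6) = 0.214602
T_n = 325 * 0.214602
= 69.7 ms


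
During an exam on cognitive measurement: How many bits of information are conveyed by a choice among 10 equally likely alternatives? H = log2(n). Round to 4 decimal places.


H = log2(n)
H = log2(10)
= 3.3219


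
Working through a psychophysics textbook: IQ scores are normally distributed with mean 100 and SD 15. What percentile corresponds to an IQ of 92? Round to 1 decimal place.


z = (IQ - mean) / SD
z = (92 - 100) / 15 = -0.5333
Percentile = Phi(-0.5333) * 100
Phi(-0.5333) = 0.296913
= 29.7


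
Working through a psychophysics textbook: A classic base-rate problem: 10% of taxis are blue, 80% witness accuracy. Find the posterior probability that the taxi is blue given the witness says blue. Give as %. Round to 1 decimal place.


P(blue | says blue) = P(says blue | blue)*P(blue) / [P(says blue | blue)*P(blue) + P(says blue | not blue)*P(not blue)]
Numerator = 0.8 * 0.1 = 0.08
False identification = 0.2 * 0.9 = 0.18
P = 0.08 / (0.08 + 0.18)
= 0.08 / 0.26
As percentage = 30.8


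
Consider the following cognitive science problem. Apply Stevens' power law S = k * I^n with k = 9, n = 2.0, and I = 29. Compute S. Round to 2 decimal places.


S = 9 * 29^2.0
29^2.0 = 841.0
S = 9 * 841.0
= 7569.00


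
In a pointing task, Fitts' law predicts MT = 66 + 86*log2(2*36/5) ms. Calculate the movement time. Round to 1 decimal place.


MT = 66 + 86 * log2(2*36/5)
2D/W = 14.4
log2(14.4) = 3.848
MT = 66 + 86 * 3.848
= 396.9 ms


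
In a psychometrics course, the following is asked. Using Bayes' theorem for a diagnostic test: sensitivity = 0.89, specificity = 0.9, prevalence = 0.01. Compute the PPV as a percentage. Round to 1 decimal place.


PPV = (sens * prev) / (sens * prev + (1-spec) * (1-prev))
Numerator = 0.89 * 0.01 = 0.0089
P(positive and no disease) = (1 - spec) * (1 - prev) = (1 - 0.9) * (1 - 0.01) = 0.099
Denominator = 0.0089 + 0.099 = 0.1079
PPV = 0.0089 / 0.1079 = 0.082484
As percentage = 8.2


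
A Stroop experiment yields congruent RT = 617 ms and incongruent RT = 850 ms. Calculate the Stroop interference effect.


Stroop effect = RT(incongruent) - RT(congruent)
= 850 - 617
= 233 ms


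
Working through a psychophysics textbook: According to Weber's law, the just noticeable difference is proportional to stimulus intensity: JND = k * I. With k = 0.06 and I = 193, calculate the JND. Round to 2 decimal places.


JND = k * I
JND = 0.06 * 193
= 11.58


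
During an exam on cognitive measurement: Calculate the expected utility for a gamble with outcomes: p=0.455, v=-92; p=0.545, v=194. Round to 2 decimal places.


EU = sum(p_i * v_i)
0.455 * -92 = -41.86
0.545 * 194 = 105.73
EU = -41.86 + 105.73
= 63.87


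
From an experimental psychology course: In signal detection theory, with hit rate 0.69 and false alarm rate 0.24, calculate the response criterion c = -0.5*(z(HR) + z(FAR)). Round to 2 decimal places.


c = -0.5 * (z(HR) + z(FAR))
z(0.69) = 0.4959
z(0.24) = -0.7063
c = -0.5 * (0.4959 + -0.7063)
= -0.5 * -0.2104
= 0.11


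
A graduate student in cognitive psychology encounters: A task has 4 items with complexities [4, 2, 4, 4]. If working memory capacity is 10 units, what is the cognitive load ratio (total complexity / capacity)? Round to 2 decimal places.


Total complexity = 4 + 2 + 4 + 4 = 14
Load = total / capacity = 14 / 10
= 1.40


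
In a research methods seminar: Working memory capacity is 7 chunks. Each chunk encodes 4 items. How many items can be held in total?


Total items = chunks * items_per_chunk
= 7 * 4
= 28


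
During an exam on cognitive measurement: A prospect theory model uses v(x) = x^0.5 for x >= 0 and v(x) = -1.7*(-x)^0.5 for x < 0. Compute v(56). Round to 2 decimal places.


Since x = 56 >= 0, use v(x) = x^0.5
56^0.5 = 7.4833
v(56) = 7.48


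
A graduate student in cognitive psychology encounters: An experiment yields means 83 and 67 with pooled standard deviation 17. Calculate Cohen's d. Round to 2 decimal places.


Cohen's d = (M1 - M2) / S_pooled
= (83 - 67) / 17
= 16 / 17
= 0.94


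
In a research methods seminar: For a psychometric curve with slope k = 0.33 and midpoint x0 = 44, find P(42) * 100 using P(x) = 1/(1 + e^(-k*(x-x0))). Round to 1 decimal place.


P(x) = 1/(1 + e^(-0.33*(42 - 44)))
Exponent = -0.33 * -2 = 0.66
e^(0.66) = 1.934792
P = 1/(1 + 1.934792) = 0.34074
Percentage = 34.1


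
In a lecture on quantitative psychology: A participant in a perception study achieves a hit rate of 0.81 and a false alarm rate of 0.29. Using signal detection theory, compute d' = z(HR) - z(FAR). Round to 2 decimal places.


d' = z(HR) - z(FAR)
z(0.81) = 0.8779
z(0.29) = -0.5534
d' = 0.8779 - -0.5534
= 1.43


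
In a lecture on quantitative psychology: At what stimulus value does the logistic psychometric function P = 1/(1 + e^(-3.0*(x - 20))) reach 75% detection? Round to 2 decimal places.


At P = 0.75: 0.75 = 1/(1 + e^(-k*(x-x0)))
Solving: e^(-k*(x-x0)) = 1/3
x = x0 + ln(3)/k
ln(3) = 1.0986
x = 20 + 1.0986/3.0
= 20 + 0.3662
= 20.37


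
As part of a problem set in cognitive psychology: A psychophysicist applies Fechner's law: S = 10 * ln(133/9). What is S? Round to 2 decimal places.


S = 10 * ln(133/9)
I/I0 = 14.777778
ln(14.777778) = 2.6931
S = 10 * 2.6931
= 26.93


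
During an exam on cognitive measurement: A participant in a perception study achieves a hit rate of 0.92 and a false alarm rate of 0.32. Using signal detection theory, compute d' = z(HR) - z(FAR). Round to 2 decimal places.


d' = z(HR) - z(FAR)
z(0.92) = 1.4051
z(0.32) = -0.4677
d' = 1.4051 - -0.4677
= 1.87


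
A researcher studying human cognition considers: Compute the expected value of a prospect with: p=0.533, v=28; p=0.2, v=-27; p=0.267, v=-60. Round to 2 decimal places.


EU = sum(p_i * v_i)
0.533 * 28 = 14.924
0.2 * -27 = -5.4
0.267 * -60 = -16.02
EU = 14.924 + -5.4 + -16.02
= -6.50


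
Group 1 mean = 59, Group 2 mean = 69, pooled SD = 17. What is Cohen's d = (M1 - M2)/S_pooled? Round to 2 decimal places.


Cohen's d = (M1 - M2) / S_pooled
= (59 - 69) / 17
= -10 / 17
= -0.59


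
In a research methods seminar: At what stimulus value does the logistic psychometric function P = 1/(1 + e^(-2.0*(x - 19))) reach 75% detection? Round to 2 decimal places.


At P = 0.75: 0.75 = 1/(1 + e^(-k*(x-x0)))
Solving: e^(-k*(x-x0)) = 1/3
x = x0 + ln(3)/k
ln(3) = 1.0986
x = 19 + 1.0986/2.0
= 19 + 0.5493
= 19.55


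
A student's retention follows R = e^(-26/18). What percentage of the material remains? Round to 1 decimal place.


R = e^(-t/S)
-t/S = -26/18 = -1.444444
R = e^(-1.444444) = 0.235877
Percentage = 0.235877 * 100
= 23.6


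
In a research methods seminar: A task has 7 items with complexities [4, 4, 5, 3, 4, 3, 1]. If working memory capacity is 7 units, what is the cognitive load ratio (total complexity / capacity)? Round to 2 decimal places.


Total complexity = 4 + 4 + 5 + 3 + 4 + 3 + 1 = 24
Load = total / capacity = 24 / 7
= 3.43


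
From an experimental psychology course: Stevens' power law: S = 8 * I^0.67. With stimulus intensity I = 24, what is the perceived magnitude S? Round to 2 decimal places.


S = 8 * 24^0.67
24^0.67 = 8.4089
S = 8 * 8.4089
= 67.27


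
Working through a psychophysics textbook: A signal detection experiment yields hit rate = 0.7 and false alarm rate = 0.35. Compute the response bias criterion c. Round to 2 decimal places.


c = -0.5 * (z(HR) + z(FAR))
z(0.7) = 0.5244
z(0.35) = -0.3853
c = -0.5 * (0.5244 + -0.3853)
= -0.5 * 0.1391
= -0.07


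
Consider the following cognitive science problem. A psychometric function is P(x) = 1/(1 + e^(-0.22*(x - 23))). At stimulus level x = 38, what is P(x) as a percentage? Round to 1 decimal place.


P(x) = 1/(1 + e^(-0.22*(38 - 23)))
Exponent = -0.22 * 15 = -3.3
e^(-3.3) = 0.036883
P = 1/(1 + 0.036883) = 0.964429
Percentage = 96.4


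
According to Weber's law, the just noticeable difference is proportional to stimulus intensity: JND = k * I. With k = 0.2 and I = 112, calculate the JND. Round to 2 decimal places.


JND = k * I
JND = 0.2 * 112
= 22.40


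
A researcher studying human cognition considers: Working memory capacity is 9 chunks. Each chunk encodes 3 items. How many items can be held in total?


Total items = chunks * items_per_chunk
= 9 * 3
= 27


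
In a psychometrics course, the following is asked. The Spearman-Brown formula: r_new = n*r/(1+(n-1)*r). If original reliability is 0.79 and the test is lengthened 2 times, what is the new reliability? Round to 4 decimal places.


r_new = n*r / (1 + (n-1)*r)
Numerator = 2 * 0.79 = 1.58
Denominator = 1 + 1 * 0.79 = 1.79
r_new = 1.58 / 1.79
= 0.8827


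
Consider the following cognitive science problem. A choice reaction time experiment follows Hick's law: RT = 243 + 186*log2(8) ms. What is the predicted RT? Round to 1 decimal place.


RT = 243 + 186 * log2(8)
log2(8) = 3.0
RT = 243 + 186 * 3.0
= 243 + 558.0
= 801.0 ms


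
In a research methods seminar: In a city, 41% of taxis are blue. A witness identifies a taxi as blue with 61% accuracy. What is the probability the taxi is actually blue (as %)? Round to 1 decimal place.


P(blue | says blue) = P(says blue | blue)*P(blue) / [P(says blue | blue)*P(blue) + P(says blue | not blue)*P(not blue)]
Numerator = 0.61 * 0.41 = 0.2501
False identification = 0.39 * 0.59 = 0.2301
P = 0.2501 / (0.2501 + 0.2301)
= 0.2501 / 0.4802
As percentage = 52.1


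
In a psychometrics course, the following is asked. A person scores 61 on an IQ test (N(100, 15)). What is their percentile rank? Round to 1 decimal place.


z = (IQ - mean) / SD
z = (61 - 100) / 15 = -2.6
Percentile = Phi(-2.6) * 100
Phi(-2.6) = 0.004661
= 0.5


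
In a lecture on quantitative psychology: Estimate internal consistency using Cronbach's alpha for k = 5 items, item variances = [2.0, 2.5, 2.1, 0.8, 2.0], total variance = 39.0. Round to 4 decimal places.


alpha = (k/(k-1)) * (1 - sum(s_i^2)/s_total^2)
sum(item variances) = 9.4
k/(k-1) = 5/4 = 1.25
1 - 9.4/39.0 = 1 - 0.241026 = 0.758974
alpha = 1.25 * 0.758974
= 0.9487


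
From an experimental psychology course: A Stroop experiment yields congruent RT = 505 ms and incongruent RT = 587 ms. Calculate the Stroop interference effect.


Stroop effect = RT(incongruent) - RT(congruent)
= 587 - 505
= 82 ms
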